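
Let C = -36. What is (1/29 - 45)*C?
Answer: 46944/29 ≈ 1618.8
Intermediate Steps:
(1/29 - 45)*C = (1/29 - 45)*(-36) = -1304/29*(-36) = 46944/29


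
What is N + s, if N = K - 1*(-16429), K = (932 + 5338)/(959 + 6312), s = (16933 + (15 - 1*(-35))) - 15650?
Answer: 11741252/661 ≈ 17763.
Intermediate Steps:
s = 1333 (s = (16933 + (15 + 35)) - 15650 = (16933 + 50) - 15650 = 16983 - 15650 = 1333)
K = 570/661 (K = 6270/7271 = 6270*(1/7271) = 570/661 ≈ 0.86233)
N = 10860139/661 (N = 570/661 - 1*(-16429) = 570/661 + 16429 = 10860139/661 ≈ 16430.)
N + s = 10860139/661 + 1333 = 11741252/661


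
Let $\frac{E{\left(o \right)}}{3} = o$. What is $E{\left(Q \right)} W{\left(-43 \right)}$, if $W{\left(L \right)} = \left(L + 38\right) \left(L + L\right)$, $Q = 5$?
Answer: $6450$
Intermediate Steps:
$E{\left(o \right)} = 3 o$
$W{\left(L \right)} = 2 L \left(38 + L\right)$ ($W{\left(L \right)} = \left(38 + L\right) 2 L = 2 L \left(38 + L\right)$)
$E{\left(Q \right)} W{\left(-43 \right)} = 3 \cdot 5 \cdot 2 \left(-43\right) \left(38 - 43\right) = 15 \cdot 2 \left(-43\right) \left(-5\right) = 15 \cdot 430 = 6450$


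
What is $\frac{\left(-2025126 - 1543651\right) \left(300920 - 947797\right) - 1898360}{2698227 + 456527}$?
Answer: $\frac{2308557861069}{3154754} \approx 7.3177 \cdot 10^{5}$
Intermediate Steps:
$\frac{\left(-2025126 - 1543651\right) \left(300920 - 947797\right) - 1898360}{2698227 + 456527} = \frac{\left(-3568777\right) \left(-646877\right) - 1898360}{3154754} = \left(2308559759429 - 1898360\right) \frac{1}{3154754} = 2308557861069 \cdot \frac{1}{3154754} = \frac{2308557861069}{3154754}$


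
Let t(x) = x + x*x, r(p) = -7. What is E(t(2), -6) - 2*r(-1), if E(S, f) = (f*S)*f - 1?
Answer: 229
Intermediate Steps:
t(x) = x + x**2
E(S, f) = -1 + S*f**2 (E(S, f) = (S*f)*f - 1 = S*f**2 - 1 = -1 + S*f**2)
E(t(2), -6) - 2*r(-1) = (-1 + (2*(1 + 2))*(-6)**2) - 2*(-7) = (-1 + (2*3)*36) + 14 = (-1 + 6*36) + 14 = (-1 + 216) + 14 = 215 + 14 = 229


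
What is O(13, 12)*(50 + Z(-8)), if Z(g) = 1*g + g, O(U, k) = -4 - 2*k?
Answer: -952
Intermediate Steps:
Z(g) = 2*g (Z(g) = g + g = 2*g)
O(13, 12)*(50 + Z(-8)) = (-4 - 2*12)*(50 + 2*(-8)) = (-4 - 24)*(50 - 16) = -28*34 = -952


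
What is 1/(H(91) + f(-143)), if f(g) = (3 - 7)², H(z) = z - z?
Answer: 1/16 ≈ 0.062500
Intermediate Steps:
H(z) = 0
f(g) = 16 (f(g) = (-4)² = 16)
1/(H(91) + f(-143)) = 1/(0 + 16) = 1/16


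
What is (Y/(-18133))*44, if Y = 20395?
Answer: -897380/18133 ≈ -49.489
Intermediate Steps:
(Y/(-18133))*44 = (20395/(-18133))*44 = (20395*(-1/18133))*44 = -20395/18133*44 = -897380/18133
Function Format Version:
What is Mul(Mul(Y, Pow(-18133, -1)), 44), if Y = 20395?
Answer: Rational(-897380, 18133) ≈ -49.489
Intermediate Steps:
Mul(Mul(Y, Pow(-18133, -1)), 44) = Mul(Mul(20395, Pow(-18133, -1)), 44) = Mul(Mul(20395, Rational(-1, 18133)), 44) = Mul(Rational(-20395, 18133), 44) = Rational(-897380, 18133)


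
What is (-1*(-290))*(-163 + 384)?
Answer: 64090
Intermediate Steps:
(-1*(-290))*(-163 + 384) = 290*221 = 64090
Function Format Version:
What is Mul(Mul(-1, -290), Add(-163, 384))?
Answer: 64090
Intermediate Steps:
Mul(Mul(-1, -290), Add(-163, 384)) = Mul(290, 221) = 64090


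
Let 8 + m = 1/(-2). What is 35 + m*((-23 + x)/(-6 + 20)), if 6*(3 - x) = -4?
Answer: 1963/42 ≈ 46.738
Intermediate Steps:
x = 11/3 (x = 3 - ⅙*(-4) = 3 + ⅔ = 11/3 ≈ 3.6667)
m = -17/2 (m = -8 + 1/(-2) = -8 - ½ = -17/2 ≈ -8.5000)
35 + m*((-23 + x)/(-6 + 20)) = 35 - 17*(-23 + 11/3)/(2*(-6 + 20)) = 35 - (-493)/(3*14) = 35 - 17/2*(-29/21) = 35 + 493/42 = 1963/42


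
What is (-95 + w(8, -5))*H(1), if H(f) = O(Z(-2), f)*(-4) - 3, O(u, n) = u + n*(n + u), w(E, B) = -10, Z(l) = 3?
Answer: 3255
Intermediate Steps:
H(f) = -15 - 12*f - 4*f**2 (H(f) = (3 + f**2 + f*3)*(-4) - 3 = (3 + f**2 + 3*f)*(-4) - 3 = (-12 - 12*f - 4*f**2) - 3 = -15 - 12*f - 4*f**2)
(-95 + w(8, -5))*H(1) = (-95 - 10)*(-15 - 12*1 - 4*1**2) = -105*(-15 - 12 - 4*1) = -105*(-15 - 12 - 4) = -105*(-31) = 3255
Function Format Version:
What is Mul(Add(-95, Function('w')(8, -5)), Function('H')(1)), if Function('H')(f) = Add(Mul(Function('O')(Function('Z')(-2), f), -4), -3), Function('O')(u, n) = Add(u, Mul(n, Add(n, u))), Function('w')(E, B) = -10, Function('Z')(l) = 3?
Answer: 3255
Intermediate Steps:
Function('H')(f) = Add(-15, Mul(-12, f), Mul(-4, Pow(f, 2))) (Function('H')(f) = Add(Mul(Add(3, Pow(f, 2), Mul(f, 3)), -4), -3) = Add(Mul(Add(3, Pow(f, 2), Mul(3, f)), -4), -3) = Add(Add(-12, Mul(-12, f), Mul(-4, Pow(f, 2))), -3) = Add(-15, Mul(-12, f), Mul(-4, Pow(f, 2))))
Mul(Add(-95, Function('w')(8, -5)), Function('H')(1)) = Mul(Add(-95, -10), Add(-15, Mul(-12, 1), Mul(-4, Pow(1, 2)))) = Mul(-105, Add(-15, -12, Mul(-4, 1))) = Mul(-105, Add(-15, -12, -4)) = Mul(-105, -31) = 3255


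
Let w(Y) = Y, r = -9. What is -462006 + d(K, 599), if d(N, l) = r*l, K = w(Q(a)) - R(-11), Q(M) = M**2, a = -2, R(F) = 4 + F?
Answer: -467397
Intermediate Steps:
K = 11 (K = (-2)**2 - (4 - 11) = 4 - 1*(-7) = 4 + 7 = 11)
d(N, l) = -9*l
-462006 + d(K, 599) = -462006 - 9*599 = -462006 - 5391 = -467397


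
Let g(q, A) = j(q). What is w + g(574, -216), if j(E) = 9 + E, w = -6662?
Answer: -6079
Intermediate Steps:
g(q, A) = 9 + q
w + g(574, -216) = -6662 + (9 + 574) = -6662 + 583 = -6079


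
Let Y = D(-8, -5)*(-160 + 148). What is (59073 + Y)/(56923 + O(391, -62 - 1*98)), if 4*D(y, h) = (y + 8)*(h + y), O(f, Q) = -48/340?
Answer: 5021205/4838443 ≈ 1.0378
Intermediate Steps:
O(f, Q) = -12/85 (O(f, Q) = -48*1/340 = -12/85)
D(y, h) = (8 + y)*(h + y)/4 (D(y, h) = ((y + 8)*(h + y))/4 = ((8 + y)*(h + y))/4 = (8 + y)*(h + y)/4)
Y = 0 (Y = (2*(-5) + 2*(-8) + (1/4)*(-8)**2 + (1/4)*(-5)*(-8))*(-160 + 148) = (-10 - 16 + (1/4)*64 + 10)*(-12) = (-10 - 16 + 16 + 10)*(-12) = 0*(-12) = 0)
(59073 + Y)/(56923 + O(391, -62 - 1*98)) = (59073 + 0)/(56923 - 12/85) = 59073/(4838443/85) = 59073*(85/4838443) = 5021205/4838443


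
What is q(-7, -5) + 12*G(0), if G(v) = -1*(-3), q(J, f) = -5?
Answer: 31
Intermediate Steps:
G(v) = 3
q(-7, -5) + 12*G(0) = -5 + 12*3 = -5 + 36 = 31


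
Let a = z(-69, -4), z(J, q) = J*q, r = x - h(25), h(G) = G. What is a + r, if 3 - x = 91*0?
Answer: 254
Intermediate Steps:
x = 3 (x = 3 - 91*0 = 3 - 1*0 = 3 + 0 = 3)
r = -22 (r = 3 - 1*25 = 3 - 25 = -22)
a = 276 (a = -69*(-4) = 276)
a + r = 276 - 22 = 254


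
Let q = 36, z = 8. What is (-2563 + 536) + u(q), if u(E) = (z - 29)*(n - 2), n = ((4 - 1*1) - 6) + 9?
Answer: -2111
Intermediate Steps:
n = 6 (n = ((4 - 1) - 6) + 9 = (3 - 6) + 9 = -3 + 9 = 6)
u(E) = -84 (u(E) = (8 - 29)*(6 - 2) = -21*4 = -84)
(-2563 + 536) + u(q) = (-2563 + 536) - 84 = -2027 - 84 = -2111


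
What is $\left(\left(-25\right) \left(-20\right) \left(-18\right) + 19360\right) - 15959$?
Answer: $-5599$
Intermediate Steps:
$\left(\left(-25\right) \left(-20\right) \left(-18\right) + 19360\right) - 15959 = \left(500 \left(-18\right) + 19360\right) - 15959 = \left(-9000 + 19360\right) - 15959 = 10360 - 15959 = -5599$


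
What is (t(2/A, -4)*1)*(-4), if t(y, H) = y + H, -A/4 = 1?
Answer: 18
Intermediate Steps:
A = -4 (A = -4*1 = -4)
t(y, H) = H + y
(t(2/A, -4)*1)*(-4) = ((-4 + 2/(-4))*1)*(-4) = ((-4 + 2*(-¼))*1)*(-4) = ((-4 - ½)*1)*(-4) = -9/2*1*(-4) = -9/2*(-4) = 18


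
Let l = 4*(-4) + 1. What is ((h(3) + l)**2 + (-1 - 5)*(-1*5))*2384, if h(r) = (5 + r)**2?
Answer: 5795504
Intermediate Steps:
l = -15 (l = -16 + 1 = -15)
((h(3) + l)**2 + (-1 - 5)*(-1*5))*2384 = (((5 + 3)**2 - 15)**2 + (-1 - 5)*(-1*5))*2384 = ((8**2 - 15)**2 - 6*(-5))*2384 = ((64 - 15)**2 + 30)*2384 = (49**2 + 30)*2384 = (2401 + 30)*2384 = 2431*2384 = 5795504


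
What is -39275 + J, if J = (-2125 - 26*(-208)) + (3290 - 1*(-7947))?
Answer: -24755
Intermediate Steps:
J = 14520 (J = (-2125 + 5408) + (3290 + 7947) = 3283 + 11237 = 14520)
-39275 + J = -39275 + 14520 = -24755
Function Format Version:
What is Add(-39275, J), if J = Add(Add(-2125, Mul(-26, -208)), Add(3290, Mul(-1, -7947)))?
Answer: -24755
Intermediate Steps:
J = 14520 (J = Add(Add(-2125, 5408), Add(3290, 7947)) = Add(3283, 11237) = 14520)
Add(-39275, J) = Add(-39275, 14520) = -24755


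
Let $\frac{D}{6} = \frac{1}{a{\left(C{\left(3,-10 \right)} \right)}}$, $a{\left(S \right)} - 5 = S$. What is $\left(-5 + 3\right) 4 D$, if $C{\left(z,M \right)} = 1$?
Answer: $-8$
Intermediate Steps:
$a{\left(S \right)} = 5 + S$
$D = 1$ ($D = \frac{6}{5 + 1} = \frac{6}{6} = 6 \cdot \frac{1}{6} = 1$)
$\left(-5 + 3\right) 4 D = \left(-5 + 3\right) 4 \cdot 1 = \left(-2\right) 4 \cdot 1 = \left(-8\right) 1 = -8$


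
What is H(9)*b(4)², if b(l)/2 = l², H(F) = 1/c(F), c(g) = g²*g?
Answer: 1024/729 ≈ 1.4047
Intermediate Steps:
c(g) = g³
H(F) = F⁻³ (H(F) = 1/(F³) = F⁻³)
b(l) = 2*l²
H(9)*b(4)² = (2*4²)²/9³ = (2*16)²/729 = (1/729)*32² = (1/729)*1024 = 1024/729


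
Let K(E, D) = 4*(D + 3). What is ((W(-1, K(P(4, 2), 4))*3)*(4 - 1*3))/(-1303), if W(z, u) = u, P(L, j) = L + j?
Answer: -84/1303 ≈ -0.064467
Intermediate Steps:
K(E, D) = 12 + 4*D (K(E, D) = 4*(3 + D) = 12 + 4*D)
((W(-1, K(P(4, 2), 4))*3)*(4 - 1*3))/(-1303) = (((12 + 4*4)*3)*(4 - 1*3))/(-1303) = -(12 + 16)*3*(4 - 3)/1303 = -28*3/1303 = -84/1303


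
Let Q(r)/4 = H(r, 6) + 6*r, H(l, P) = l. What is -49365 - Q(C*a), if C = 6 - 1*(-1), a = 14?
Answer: -52109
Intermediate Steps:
C = 7 (C = 6 + 1 = 7)
Q(r) = 28*r (Q(r) = 4*(r + 6*r) = 4*(7*r) = 28*r)
-49365 - Q(C*a) = -49365 - 28*7*14 = -49365 - 28*98 = -49365 - 1*2744 = -49365 - 2744 = -52109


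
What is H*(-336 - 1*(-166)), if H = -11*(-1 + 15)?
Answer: 26180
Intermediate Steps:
H = -154 (H = -11*14 = -154)
H*(-336 - 1*(-166)) = -154*(-336 - 1*(-166)) = -154*(-336 + 166) = -154*(-170) = 26180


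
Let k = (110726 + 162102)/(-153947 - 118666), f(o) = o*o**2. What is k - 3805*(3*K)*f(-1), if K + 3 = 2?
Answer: -3112150223/272613 ≈ -11416.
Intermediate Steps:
K = -1 (K = -3 + 2 = -1)
f(o) = o**3
k = -272828/272613 (k = 272828/(-272613) = 272828*(-1/272613) = -272828/272613 ≈ -1.0008)
k - 3805*(3*K)*f(-1) = -272828/272613 - 3805*(3*(-1))*(-1)**3 = -272828/272613 - 3805*(-3*(-1)) = -272828/272613 - 3805*3 = -272828/272613 - 1*11415 = -272828/272613 - 11415 = -3112150223/272613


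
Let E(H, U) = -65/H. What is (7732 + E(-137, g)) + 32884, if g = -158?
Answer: 5564457/137 ≈ 40617.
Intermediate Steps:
(7732 + E(-137, g)) + 32884 = (7732 - 65/(-137)) + 32884 = (7732 - 65*(-1/137)) + 32884 = (7732 + 65/137) + 32884 = 1059349/137 + 32884 = 5564457/137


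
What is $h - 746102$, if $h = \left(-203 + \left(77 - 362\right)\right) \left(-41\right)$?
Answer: $-726094$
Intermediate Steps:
$h = 20008$ ($h = \left(-203 + \left(77 - 362\right)\right) \left(-41\right) = \left(-203 - 285\right) \left(-41\right) = \left(-488\right) \left(-41\right) = 20008$)
$h - 746102 = 20008 - 746102 = -726094$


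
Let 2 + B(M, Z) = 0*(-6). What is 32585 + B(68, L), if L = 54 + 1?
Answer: 32583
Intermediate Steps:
L = 55
B(M, Z) = -2 (B(M, Z) = -2 + 0*(-6) = -2 + 0 = -2)
32585 + B(68, L) = 32585 - 2 = 32583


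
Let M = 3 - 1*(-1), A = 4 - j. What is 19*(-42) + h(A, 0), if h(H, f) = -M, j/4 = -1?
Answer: -802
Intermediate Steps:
j = -4 (j = 4*(-1) = -4)
A = 8 (A = 4 - 1*(-4) = 4 + 4 = 8)
M = 4 (M = 3 + 1 = 4)
h(H, f) = -4 (h(H, f) = -1*4 = -4)
19*(-42) + h(A, 0) = 19*(-42) - 4 = -798 - 4 = -802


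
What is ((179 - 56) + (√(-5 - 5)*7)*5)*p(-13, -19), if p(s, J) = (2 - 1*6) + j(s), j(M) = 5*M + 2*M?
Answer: -11685 - 3325*I*√10 ≈ -11685.0 - 10515.0*I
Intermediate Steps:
j(M) = 7*M
p(s, J) = -4 + 7*s (p(s, J) = (2 - 1*6) + 7*s = (2 - 6) + 7*s = -4 + 7*s)
((179 - 56) + (√(-5 - 5)*7)*5)*p(-13, -19) = ((179 - 56) + (√(-5 - 5)*7)*5)*(-4 + 7*(-13)) = (123 + (√(-10)*7)*5)*(-4 - 91) = (123 + ((I*√10)*7)*5)*(-95) = (123 + (7*I*√10)*5)*(-95) = (123 + 35*I*√10)*(-95) = -11685 - 3325*I*√10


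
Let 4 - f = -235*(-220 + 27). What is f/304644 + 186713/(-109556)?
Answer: -1288530611/695324543 ≈ -1.8531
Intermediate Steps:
f = -45351 (f = 4 - (-235)*(-220 + 27) = 4 - (-235)*(-193) = 4 - 1*45355 = 4 - 45355 = -45351)
f/304644 + 186713/(-109556) = -45351/304644 + 186713/(-109556) = -45351*1/304644 + 186713*(-1/109556) = -15117/101548 - 186713/109556 = -1288530611/695324543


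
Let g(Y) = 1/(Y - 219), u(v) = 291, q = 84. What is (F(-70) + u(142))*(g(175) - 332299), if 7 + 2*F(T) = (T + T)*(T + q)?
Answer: 20250302445/88 ≈ 2.3012e+8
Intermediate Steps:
F(T) = -7/2 + T*(84 + T) (F(T) = -7/2 + ((T + T)*(T + 84))/2 = -7/2 + ((2*T)*(84 + T))/2 = -7/2 + (2*T*(84 + T))/2 = -7/2 + T*(84 + T))
g(Y) = 1/(-219 + Y)
(F(-70) + u(142))*(g(175) - 332299) = ((-7/2 + (-70)² + 84*(-70)) + 291)*(1/(-219 + 175) - 332299) = ((-7/2 + 4900 - 5880) + 291)*(1/(-44) - 332299) = (-1967/2 + 291)*(-1/44 - 332299) = -1385/2*(-14621157/44) = 20250302445/88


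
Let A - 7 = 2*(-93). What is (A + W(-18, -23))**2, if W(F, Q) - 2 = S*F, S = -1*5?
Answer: 7569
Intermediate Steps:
S = -5
W(F, Q) = 2 - 5*F
A = -179 (A = 7 + 2*(-93) = 7 - 186 = -179)
(A + W(-18, -23))**2 = (-179 + (2 - 5*(-18)))**2 = (-179 + (2 + 90))**2 = (-179 + 92)**2 = (-87)**2 = 7569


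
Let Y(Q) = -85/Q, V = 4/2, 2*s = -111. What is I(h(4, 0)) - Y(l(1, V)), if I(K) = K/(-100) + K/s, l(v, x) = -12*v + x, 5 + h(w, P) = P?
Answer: -18559/2220 ≈ -8.3599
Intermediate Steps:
s = -111/2 (s = (½)*(-111) = -111/2 ≈ -55.500)
h(w, P) = -5 + P
V = 2 (V = 4*(½) = 2)
l(v, x) = x - 12*v
I(K) = -311*K/11100 (I(K) = K/(-100) + K/(-111/2) = K*(-1/100) + K*(-2/111) = -K/100 - 2*K/111 = -311*K/11100)
I(h(4, 0)) - Y(l(1, V)) = -311*(-5 + 0)/11100 - (-85)/(2 - 12*1) = -311/11100*(-5) - (-85)/(2 - 12) = 311/2220 - (-85)/(-10) = 311/2220 - (-85)*(-1)/10 = 311/2220 - 1*17/2 = 311/2220 - 17/2 = -18559/2220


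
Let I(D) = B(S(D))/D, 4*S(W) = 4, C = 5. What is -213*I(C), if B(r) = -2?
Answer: 426/5 ≈ 85.200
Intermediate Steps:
S(W) = 1 (S(W) = (¼)*4 = 1)
I(D) = -2/D
-213*I(C) = -(-426)/5 = -213*(-⅖) = 426/5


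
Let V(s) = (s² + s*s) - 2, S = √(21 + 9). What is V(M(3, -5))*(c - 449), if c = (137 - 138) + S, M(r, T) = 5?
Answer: -21600 + 48*√30 ≈ -21337.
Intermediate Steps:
S = √30 ≈ 5.4772
V(s) = -2 + 2*s² (V(s) = (s² + s²) - 2 = 2*s² - 2 = -2 + 2*s²)
c = -1 + √30 (c = (137 - 138) + √30 = -1 + √30 ≈ 4.4772)
V(M(3, -5))*(c - 449) = (-2 + 2*5²)*((-1 + √30) - 449) = (-2 + 2*25)*(-450 + √30) = (-2 + 50)*(-450 + √30) = 48*(-450 + √30) = -21600 + 48*√30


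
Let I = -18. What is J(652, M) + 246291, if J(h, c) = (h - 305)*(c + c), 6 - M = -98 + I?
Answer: 330959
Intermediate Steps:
M = 122 (M = 6 - (-98 - 18) = 6 - 1*(-116) = 6 + 116 = 122)
J(h, c) = 2*c*(-305 + h) (J(h, c) = (-305 + h)*(2*c) = 2*c*(-305 + h))
J(652, M) + 246291 = 2*122*(-305 + 652) + 246291 = 2*122*347 + 246291 = 84668 + 246291 = 330959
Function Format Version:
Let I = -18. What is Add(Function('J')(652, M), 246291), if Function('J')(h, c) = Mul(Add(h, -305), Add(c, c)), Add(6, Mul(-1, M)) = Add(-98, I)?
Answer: 330959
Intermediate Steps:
M = 122 (M = Add(6, Mul(-1, Add(-98, -18))) = Add(6, Mul(-1, -116)) = Add(6, 116) = 122)
Function('J')(h, c) = Mul(2, c, Add(-305, h)) (Function('J')(h, c) = Mul(Add(-305, h), Mul(2, c)) = Mul(2, c, Add(-305, h)))
Add(Function('J')(652, M), 246291) = Add(Mul(2, 122, Add(-305, 652)), 246291) = Add(Mul(2, 122, 347), 246291) = Add(84668, 246291) = 330959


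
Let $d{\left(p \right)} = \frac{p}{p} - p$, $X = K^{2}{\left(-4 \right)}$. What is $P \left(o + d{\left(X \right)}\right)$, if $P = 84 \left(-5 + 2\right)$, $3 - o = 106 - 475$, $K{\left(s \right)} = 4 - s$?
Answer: $-77868$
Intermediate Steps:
$X = 64$ ($X = \left(4 - -4\right)^{2} = \left(4 + 4\right)^{2} = 8^{2} = 64$)
$d{\left(p \right)} = 1 - p$
$o = 372$ ($o = 3 - \left(106 - 475\right) = 3 - -369 = 3 + 369 = 372$)
$P = -252$ ($P = 84 \left(-3\right) = -252$)
$P \left(o + d{\left(X \right)}\right) = - 252 \left(372 + \left(1 - 64\right)\right) = - 252 \left(372 - 63\right) = \left(-252\right) 309 = -77868$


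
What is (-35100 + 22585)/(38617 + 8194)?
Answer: -12515/46811 ≈ -0.26735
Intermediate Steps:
(-35100 + 22585)/(38617 + 8194) = -12515/46811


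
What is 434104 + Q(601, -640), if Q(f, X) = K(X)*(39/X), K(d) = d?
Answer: 434143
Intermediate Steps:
Q(f, X) = 39 (Q(f, X) = X*(39/X) = 39)
434104 + Q(601, -640) = 434104 + 39 = 434143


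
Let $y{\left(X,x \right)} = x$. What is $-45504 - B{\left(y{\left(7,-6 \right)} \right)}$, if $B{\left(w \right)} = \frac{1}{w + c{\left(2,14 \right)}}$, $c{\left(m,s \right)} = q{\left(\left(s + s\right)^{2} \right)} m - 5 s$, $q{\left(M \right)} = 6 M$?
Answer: $- \frac{424643329}{9332} \approx -45504.0$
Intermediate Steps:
$c{\left(m,s \right)} = - 5 s + 24 m s^{2}$ ($c{\left(m,s \right)} = 6 \left(s + s\right)^{2} m - 5 s = 6 \left(2 s\right)^{2} m - 5 s = 6 \cdot 4 s^{2} m - 5 s = 24 s^{2} m - 5 s = 24 m s^{2} - 5 s = - 5 s + 24 m s^{2}$)
$B{\left(w \right)} = \frac{1}{9338 + w}$ ($B{\left(w \right)} = \frac{1}{w + 14 \left(-5 + 24 \cdot 2 \cdot 14\right)} = \frac{1}{w + 14 \left(-5 + 672\right)} = \frac{1}{w + 14 \cdot 667} = \frac{1}{w + 9338} = \frac{1}{9338 + w}$)
$-45504 - B{\left(y{\left(7,-6 \right)} \right)} = -45504 - \frac{1}{9338 - 6} = -45504 - \frac{1}{9332} = - \frac{424643329}{9332}$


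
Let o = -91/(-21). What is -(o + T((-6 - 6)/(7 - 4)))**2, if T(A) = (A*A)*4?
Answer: -42025/9 ≈ -4669.4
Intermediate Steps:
T(A) = 4*A**2 (T(A) = A**2*4 = 4*A**2)
o = 13/3 (o = -91*(-1/21) = 13/3 ≈ 4.3333)
-(o + T((-6 - 6)/(7 - 4)))**2 = -(13/3 + 4*((-6 - 6)/(7 - 4))**2)**2 = -(13/3 + 4*(-12/3)**2)**2 = -(13/3 + 4*(-12*1/3)**2)**2 = -(13/3 + 4*(-4)**2)**2 = -(13/3 + 4*16)**2 = -(13/3 + 64)**2 = -(205/3)**2 = -1*42025/9 = -42025/9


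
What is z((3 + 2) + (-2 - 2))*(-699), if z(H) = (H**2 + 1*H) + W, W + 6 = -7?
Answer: 7689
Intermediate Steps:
W = -13 (W = -6 - 7 = -13)
z(H) = -13 + H + H**2 (z(H) = (H**2 + 1*H) - 13 = (H**2 + H) - 13 = (H + H**2) - 13 = -13 + H + H**2)
z((3 + 2) + (-2 - 2))*(-699) = (-13 + ((3 + 2) + (-2 - 2)) + ((3 + 2) + (-2 - 2))**2)*(-699) = (-13 + (5 - 4) + (5 - 4)**2)*(-699) = (-13 + 1 + 1**2)*(-699) = (-13 + 1 + 1)*(-699) = -11*(-699) = 7689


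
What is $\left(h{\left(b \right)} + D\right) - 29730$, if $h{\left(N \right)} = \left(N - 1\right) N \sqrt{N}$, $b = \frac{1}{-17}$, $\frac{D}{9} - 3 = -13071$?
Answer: $-147342 + \frac{18 i \sqrt{17}}{4913} \approx -1.4734 \cdot 10^{5} + 0.015106 i$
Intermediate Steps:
$D = -117612$ ($D = 27 + 9 \left(-13071\right) = 27 - 117639 = -117612$)
$b = - \frac{1}{17} \approx -0.058824$
$h{\left(N \right)} = N^{\frac{3}{2}} \left(-1 + N\right)$ ($h{\left(N \right)} = \left(-1 + N\right) N \sqrt{N} = N \left(-1 + N\right) \sqrt{N} = N^{\frac{3}{2}} \left(-1 + N\right)$)
$\left(h{\left(b \right)} + D\right) - 29730 = \left(\left(- \frac{1}{17}\right)^{\frac{3}{2}} \left(-1 - \frac{1}{17}\right) - 117612\right) - 29730 = \left(- \frac{i \sqrt{17}}{289} \left(- \frac{18}{17}\right) - 117612\right) - 29730 = \left(\frac{18 i \sqrt{17}}{4913} - 117612\right) - 29730 = \left(-117612 + \frac{18 i \sqrt{17}}{4913}\right) - 29730 = -147342 + \frac{18 i \sqrt{17}}{4913}$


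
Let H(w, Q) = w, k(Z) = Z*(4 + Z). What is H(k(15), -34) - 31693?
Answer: -31408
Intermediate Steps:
H(k(15), -34) - 31693 = 15*(4 + 15) - 31693 = 15*19 - 31693 = 285 - 31693 = -31408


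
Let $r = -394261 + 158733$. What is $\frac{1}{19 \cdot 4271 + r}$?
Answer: $- \frac{1}{154379} \approx -6.4776 \cdot 10^{-6}$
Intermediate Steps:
$r = -235528$
$\frac{1}{19 \cdot 4271 + r} = \frac{1}{19 \cdot 4271 - 235528} = \frac{1}{81149 - 235528} = \frac{1}{-154379} = - \frac{1}{154379}$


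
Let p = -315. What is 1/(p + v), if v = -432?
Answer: -1/747 ≈ -0.0013387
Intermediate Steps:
1/(p + v) = 1/(-315 - 432) = 1/(-747) = -1/747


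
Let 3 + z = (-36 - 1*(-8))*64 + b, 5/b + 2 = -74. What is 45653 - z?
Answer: 3606053/76 ≈ 47448.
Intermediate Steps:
b = -5/76 (b = 5/(-2 - 74) = 5/(-76) = 5*(-1/76) = -5/76 ≈ -0.065789)
z = -136425/76 (z = -3 + ((-36 - 1*(-8))*64 - 5/76) = -3 + ((-36 + 8)*64 - 5/76) = -3 + (-28*64 - 5/76) = -3 + (-1792 - 5/76) = -3 - 136197/76 = -136425/76 ≈ -1795.1)
45653 - z = 45653 - 1*(-136425/76) = 45653 + 136425/76 = 3606053/76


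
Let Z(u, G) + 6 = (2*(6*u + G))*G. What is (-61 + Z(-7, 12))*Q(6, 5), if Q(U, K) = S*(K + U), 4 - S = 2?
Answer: -17314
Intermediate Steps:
S = 2 (S = 4 - 1*2 = 4 - 2 = 2)
Q(U, K) = 2*K + 2*U (Q(U, K) = 2*(K + U) = 2*K + 2*U)
Z(u, G) = -6 + G*(2*G + 12*u) (Z(u, G) = -6 + (2*(6*u + G))*G = -6 + (2*(G + 6*u))*G = -6 + (2*G + 12*u)*G = -6 + G*(2*G + 12*u))
(-61 + Z(-7, 12))*Q(6, 5) = (-61 + (-6 + 2*12² + 12*12*(-7)))*(2*5 + 2*6) = (-61 + (-6 + 2*144 - 1008))*(10 + 12) = (-61 + (-6 + 288 - 1008))*22 = (-61 - 726)*22 = -787*22 = -17314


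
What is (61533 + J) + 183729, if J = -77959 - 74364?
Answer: 92939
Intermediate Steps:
J = -152323
(61533 + J) + 183729 = (61533 - 152323) + 183729 = -90790 + 183729 = 92939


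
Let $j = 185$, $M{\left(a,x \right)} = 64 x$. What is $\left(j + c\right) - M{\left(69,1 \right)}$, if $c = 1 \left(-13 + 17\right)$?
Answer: $125$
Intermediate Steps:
$c = 4$ ($c = 1 \cdot 4 = 4$)
$\left(j + c\right) - M{\left(69,1 \right)} = \left(185 + 4\right) - 64 \cdot 1 = 189 - 64 = 125$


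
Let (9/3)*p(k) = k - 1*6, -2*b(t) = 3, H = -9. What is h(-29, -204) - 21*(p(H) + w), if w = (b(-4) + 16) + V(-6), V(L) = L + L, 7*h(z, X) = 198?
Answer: 1131/14 ≈ 80.786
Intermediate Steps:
b(t) = -3/2 (b(t) = -1/2*3 = -3/2)
h(z, X) = 198/7 (h(z, X) = (1/7)*198 = 198/7)
V(L) = 2*L
p(k) = -2 + k/3 (p(k) = (k - 1*6)/3 = (k - 6)/3 = (-6 + k)/3 = -2 + k/3)
w = 5/2 (w = (-3/2 + 16) + 2*(-6) = 29/2 - 12 = 5/2 ≈ 2.5000)
h(-29, -204) - 21*(p(H) + w) = 198/7 - 21*((-2 + (1/3)*(-9)) + 5/2) = 198/7 - 21*((-2 - 3) + 5/2) = 198/7 - 21*(-5 + 5/2) = 198/7 - 21*(-5/2) = 198/7 + 105/2 = 1131/14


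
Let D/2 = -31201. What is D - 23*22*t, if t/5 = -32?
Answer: 18558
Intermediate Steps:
t = -160 (t = 5*(-32) = -160)
D = -62402 (D = 2*(-31201) = -62402)
D - 23*22*t = -62402 - 23*22*(-160) = -62402 - 506*(-160) = -62402 - 1*(-80960) = -62402 + 80960 = 18558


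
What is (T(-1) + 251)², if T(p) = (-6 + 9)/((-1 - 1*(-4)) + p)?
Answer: 255025/4 ≈ 63756.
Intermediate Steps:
T(p) = 3/(3 + p) (T(p) = 3/((-1 + 4) + p) = 3/(3 + p))
(T(-1) + 251)² = (3/(3 - 1) + 251)² = (3/2 + 251)² = (505/2)² = 255025/4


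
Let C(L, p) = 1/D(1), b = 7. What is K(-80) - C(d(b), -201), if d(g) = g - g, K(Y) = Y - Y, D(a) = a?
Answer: -1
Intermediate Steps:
K(Y) = 0
d(g) = 0
C(L, p) = 1 (C(L, p) = 1/1 = 1)
K(-80) - C(d(b), -201) = 0 - 1*1 = 0 - 1 = -1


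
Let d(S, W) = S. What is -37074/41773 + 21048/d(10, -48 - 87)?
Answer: 11876586/5645 ≈ 2103.9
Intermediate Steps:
-37074/41773 + 21048/d(10, -48 - 87) = -37074/41773 + 21048/10 = -37074*1/41773 + 21048*(⅒) = -1002/1129 + 10524/5 = 11876586/5645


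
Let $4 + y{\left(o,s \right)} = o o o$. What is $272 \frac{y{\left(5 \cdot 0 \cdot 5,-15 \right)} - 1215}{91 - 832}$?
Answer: $\frac{331568}{741} \approx 447.46$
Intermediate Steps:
$y{\left(o,s \right)} = -4 + o^{3}$ ($y{\left(o,s \right)} = -4 + o o o = -4 + o^{2} o = -4 + o^{3}$)
$272 \frac{y{\left(5 \cdot 0 \cdot 5,-15 \right)} - 1215}{91 - 832} = 272 \frac{\left(-4 + \left(5 \cdot 0 \cdot 5\right)^{3}\right) - 1215}{91 - 832} = 272 \frac{\left(-4 + \left(0 \cdot 5\right)^{3}\right) - 1215}{-741} = 272 \left(\left(-4 + 0^{3}\right) - 1215\right) \left(- \frac{1}{741}\right) = 272 \left(\left(-4 + 0\right) - 1215\right) \left(- \frac{1}{741}\right) = 272 \left(-4 - 1215\right) \left(- \frac{1}{741}\right) = 272 \left(\left(-1219\right) \left(- \frac{1}{741}\right)\right) = 272 \cdot \frac{1219}{741} = \frac{331568}{741}$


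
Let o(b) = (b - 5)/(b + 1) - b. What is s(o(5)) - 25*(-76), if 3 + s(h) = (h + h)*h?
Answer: 1947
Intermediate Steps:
o(b) = -b + (-5 + b)/(1 + b) (o(b) = (-5 + b)/(1 + b) - b = -b + (-5 + b)/(1 + b))
s(h) = -3 + 2*h**2 (s(h) = -3 + (h + h)*h = -3 + (2*h)*h = -3 + 2*h**2)
s(o(5)) - 25*(-76) = (-3 + 2*((-5 - 1*5**2)/(1 + 5))**2) - 25*(-76) = (-3 + 2*((-5 - 1*25)/6)**2) + 1900 = (-3 + 2*((-5 - 25)/6)**2) + 1900 = (-3 + 2*((1/6)*(-30))**2) + 1900 = (-3 + 2*(-5)**2) + 1900 = (-3 + 2*25) + 1900 = (-3 + 50) + 1900 = 47 + 1900 = 1947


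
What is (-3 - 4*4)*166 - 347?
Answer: -3501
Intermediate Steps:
(-3 - 4*4)*166 - 347 = (-3 - 16)*166 - 347 = -19*166 - 347 = -3154 - 347 = -3501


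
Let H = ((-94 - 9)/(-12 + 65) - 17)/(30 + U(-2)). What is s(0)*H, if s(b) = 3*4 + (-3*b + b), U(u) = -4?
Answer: -6024/689 ≈ -8.7431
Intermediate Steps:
s(b) = 12 - 2*b
H = -502/689 (H = ((-94 - 9)/(-12 + 65) - 17)/(30 - 4) = (-103/53 - 17)/26 = (-103*1/53 - 17)*(1/26) = (-103/53 - 17)*(1/26) = -1004/53*1/26 = -502/689 ≈ -0.72859)
s(0)*H = (12 - 2*0)*(-502/689) = (12 + 0)*(-502/689) = 12*(-502/689) = -6024/689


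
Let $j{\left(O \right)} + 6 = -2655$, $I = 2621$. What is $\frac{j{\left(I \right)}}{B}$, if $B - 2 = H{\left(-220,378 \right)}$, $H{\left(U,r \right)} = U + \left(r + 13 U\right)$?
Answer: $\frac{887}{900} \approx 0.98556$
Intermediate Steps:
$H{\left(U,r \right)} = r + 14 U$
$B = -2700$ ($B = 2 + \left(378 + 14 \left(-220\right)\right) = 2 + \left(378 - 3080\right) = 2 - 2702 = -2700$)
$j{\left(O \right)} = -2661$ ($j{\left(O \right)} = -6 - 2655 = -2661$)
$\frac{j{\left(I \right)}}{B} = - \frac{2661}{-2700} = \left(-2661\right) \left(- \frac{1}{2700}\right) = \frac{887}{900}$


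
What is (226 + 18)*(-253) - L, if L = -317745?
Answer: 256013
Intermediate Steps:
(226 + 18)*(-253) - L = (226 + 18)*(-253) - 1*(-317745) = 244*(-253) + 317745 = -61732 + 317745 = 256013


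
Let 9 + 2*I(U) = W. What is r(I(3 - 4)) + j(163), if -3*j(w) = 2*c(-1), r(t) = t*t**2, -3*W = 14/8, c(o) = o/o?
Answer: -1530091/13824 ≈ -110.68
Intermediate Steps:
c(o) = 1
W = -7/12 (W = -14/(3*8) = -1/3*7/4 = -7/12 ≈ -0.58333)
I(U) = -115/24 (I(U) = -9/2 + (1/2)*(-7/12) = -9/2 - 7/24 = -115/24)
r(t) = t**3
j(w) = -2/3
r(I(3 - 4)) + j(163) = (-115/24)**3 - 2/3 = -1520875/13824 - 2/3 = -1530091/13824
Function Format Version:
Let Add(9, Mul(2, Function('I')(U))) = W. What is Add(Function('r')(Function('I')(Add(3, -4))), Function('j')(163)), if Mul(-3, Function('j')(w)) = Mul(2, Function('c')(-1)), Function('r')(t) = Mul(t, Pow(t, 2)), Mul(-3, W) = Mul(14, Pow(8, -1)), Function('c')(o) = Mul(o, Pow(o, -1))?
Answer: Rational(-1530091, 13824) ≈ -110.68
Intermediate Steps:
Function('c')(o) = 1
W = Rational(-7, 12) (W = Mul(Rational(-1, 3), Mul(14, Pow(8, -1))) = Mul(Rational(-1, 3), Mul(14, Rational(1, 8))) = Mul(Rational(-1, 3), Rational(7, 4)) = Rational(-7, 12) ≈ -0.58333)
Function('I')(U) = Rational(-115, 24) (Function('I')(U) = Add(Rational(-9, 2), Mul(Rational(1, 2), Rational(-7, 12))) = Add(Rational(-9, 2), Rational(-7, 24)) = Rational(-115, 24))
Function('r')(t) = Pow(t, 3)
Function('j')(w) = Rational(-2, 3) (Function('j')(w) = Mul(Rational(-1, 3), Mul(2, 1)) = Mul(Rational(-1, 3), 2) = Rational(-2, 3))
Add(Function('r')(Function('I')(Add(3, -4))), Function('j')(163)) = Add(Pow(Rational(-115, 24), 3), Rational(-2, 3)) = Add(Rational(-1520875, 13824), Rational(-2, 3)) = Rational(-1530091, 13824)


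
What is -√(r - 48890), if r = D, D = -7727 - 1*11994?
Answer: -I*√68611 ≈ -261.94*I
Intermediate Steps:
D = -19721 (D = -7727 - 11994 = -19721)
r = -19721
-√(r - 48890) = -√(-19721 - 48890) = -√(-68611) = -I*√68611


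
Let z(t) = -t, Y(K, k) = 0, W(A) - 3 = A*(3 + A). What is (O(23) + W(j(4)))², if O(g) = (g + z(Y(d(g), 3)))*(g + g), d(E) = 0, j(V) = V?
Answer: 1185921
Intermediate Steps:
W(A) = 3 + A*(3 + A)
O(g) = 2*g² (O(g) = (g - 1*0)*(g + g) = (g + 0)*(2*g) = g*(2*g) = 2*g²)
(O(23) + W(j(4)))² = (2*23² + (3 + 4² + 3*4))² = (2*529 + (3 + 16 + 12))² = (1058 + 31)² = 1089² = 1185921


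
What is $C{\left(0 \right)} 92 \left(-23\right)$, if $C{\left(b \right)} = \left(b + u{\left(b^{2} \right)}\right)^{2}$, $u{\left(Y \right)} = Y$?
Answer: $0$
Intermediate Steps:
$C{\left(b \right)} = \left(b + b^{2}\right)^{2}$
$C{\left(0 \right)} 92 \left(-23\right) = 0^{2} \left(1 + 0\right)^{2} \cdot 92 \left(-23\right) = 0 \cdot 1^{2} \cdot 92 \left(-23\right) = 0 \cdot 1 \cdot 92 \left(-23\right) = 0 \cdot 92 \left(-23\right) = 0 \left(-23\right) = 0$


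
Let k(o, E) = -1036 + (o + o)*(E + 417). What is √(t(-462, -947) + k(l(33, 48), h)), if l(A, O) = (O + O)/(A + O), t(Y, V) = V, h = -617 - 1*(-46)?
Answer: I*√190191/9 ≈ 48.457*I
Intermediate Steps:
h = -571 (h = -617 + 46 = -571)
l(A, O) = 2*O/(A + O) (l(A, O) = (2*O)/(A + O) = 2*O/(A + O))
k(o, E) = -1036 + 2*o*(417 + E) (k(o, E) = -1036 + (2*o)*(417 + E) = -1036 + 2*o*(417 + E))
√(t(-462, -947) + k(l(33, 48), h)) = √(-947 + (-1036 + 834*(2*48/(33 + 48)) + 2*(-571)*(2*48/(33 + 48)))) = √(-947 + (-1036 + 834*(2*48/81) + 2*(-571)*(2*48/81))) = √(-947 + (-1036 + 834*(2*48*(1/81)) + 2*(-571)*(2*48*(1/81)))) = √(-947 + (-1036 + 834*(32/27) + 2*(-571)*(32/27))) = √(-947 + (-1036 + 8896/9 - 36544/27)) = √(-947 - 37828/27) = √(-63397/27) = I*√190191/9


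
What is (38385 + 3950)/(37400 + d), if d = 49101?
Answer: 42335/86501 ≈ 0.48942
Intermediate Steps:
(38385 + 3950)/(37400 + d) = (38385 + 3950)/(37400 + 49101) = 42335/86501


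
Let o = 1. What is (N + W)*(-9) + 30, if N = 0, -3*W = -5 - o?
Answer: 12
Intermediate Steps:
W = 2 (W = -(-5 - 1*1)/3 = -(-5 - 1)/3 = -1/3*(-6) = 2)
(N + W)*(-9) + 30 = (0 + 2)*(-9) + 30 = 2*(-9) + 30 = -18 + 30 = 12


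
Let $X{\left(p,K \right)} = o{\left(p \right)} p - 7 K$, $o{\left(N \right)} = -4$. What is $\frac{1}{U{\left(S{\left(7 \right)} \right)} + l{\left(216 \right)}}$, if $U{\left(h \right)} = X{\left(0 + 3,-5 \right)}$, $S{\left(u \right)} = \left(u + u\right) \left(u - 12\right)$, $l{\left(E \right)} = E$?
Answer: $\frac{1}{239} \approx 0.0041841$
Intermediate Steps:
$S{\left(u \right)} = 2 u \left(-12 + u\right)$
$X{\left(p,K \right)} = - 7 K - 4 p$ ($X{\left(p,K \right)} = - 4 p - 7 K = - 7 K - 4 p$)
$U{\left(h \right)} = 23$ ($U{\left(h \right)} = \left(-7\right) \left(-5\right) - 4 \left(0 + 3\right) = 35 - 12 = 23$)
$\frac{1}{U{\left(S{\left(7 \right)} \right)} + l{\left(216 \right)}} = \frac{1}{23 + 216} = \frac{1}{239}$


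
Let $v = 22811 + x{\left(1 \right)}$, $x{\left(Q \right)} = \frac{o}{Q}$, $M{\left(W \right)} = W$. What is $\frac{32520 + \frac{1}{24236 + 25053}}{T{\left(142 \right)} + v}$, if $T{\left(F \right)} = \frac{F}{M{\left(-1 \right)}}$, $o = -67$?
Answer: $\frac{1602878281}{1114029978} \approx 1.4388$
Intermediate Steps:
$x{\left(Q \right)} = - \frac{67}{Q}$
$T{\left(F \right)} = - F$ ($T{\left(F \right)} = \frac{F}{-1} = F \left(-1\right) = - F$)
$v = 22744$ ($v = 22811 - \frac{67}{1} = 22811 - 67 = 22744$)
$\frac{32520 + \frac{1}{24236 + 25053}}{T{\left(142 \right)} + v} = \frac{32520 + \frac{1}{24236 + 25053}}{\left(-1\right) 142 + 22744} = \frac{32520 + \frac{1}{49289}}{-142 + 22744} = \frac{32520 + \frac{1}{49289}}{22602} = \frac{1602878281}{49289} \cdot \frac{1}{22602} = \frac{1602878281}{1114029978}$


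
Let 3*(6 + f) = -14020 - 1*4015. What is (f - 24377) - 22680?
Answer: -159224/3 ≈ -53075.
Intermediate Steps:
f = -18053/3 (f = -6 + (-14020 - 1*4015)/3 = -6 + (-14020 - 4015)/3 = -6 + (⅓)*(-18035) = -6 - 18035/3 = -18053/3 ≈ -6017.7)
(f - 24377) - 22680 = (-18053/3 - 24377) - 22680 = -91184/3 - 22680 = -159224/3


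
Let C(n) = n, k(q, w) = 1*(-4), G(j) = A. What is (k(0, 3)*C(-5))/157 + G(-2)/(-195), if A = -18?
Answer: 2242/10205 ≈ 0.21970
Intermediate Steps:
G(j) = -18
k(q, w) = -4
(k(0, 3)*C(-5))/157 + G(-2)/(-195) = -4*(-5)/157 - 18/(-195) = 20*(1/157) - 18*(-1/195) = 20/157 + 6/65 = 2242/10205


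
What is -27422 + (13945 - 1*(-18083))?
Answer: 4606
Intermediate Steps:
-27422 + (13945 - 1*(-18083)) = -27422 + (13945 + 18083) = -27422 + 32028 = 4606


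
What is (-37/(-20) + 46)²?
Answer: 915849/400 ≈ 2289.6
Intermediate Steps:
(-37/(-20) + 46)² = (-37*(-1/20) + 46)² = (37/20 + 46)² = (957/20)² = 915849/400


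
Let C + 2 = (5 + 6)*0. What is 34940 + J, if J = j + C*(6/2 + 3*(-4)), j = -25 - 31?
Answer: 34902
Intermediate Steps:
C = -2 (C = -2 + (5 + 6)*0 = -2 + 11*0 = -2 + 0 = -2)
j = -56
J = -38 (J = -56 - 2*(6/2 + 3*(-4)) = -56 - 2*(6*(½) - 12) = -56 - 2*(3 - 12) = -56 - 2*(-9) = -56 + 18 = -38)
34940 + J = 34940 - 38 = 34902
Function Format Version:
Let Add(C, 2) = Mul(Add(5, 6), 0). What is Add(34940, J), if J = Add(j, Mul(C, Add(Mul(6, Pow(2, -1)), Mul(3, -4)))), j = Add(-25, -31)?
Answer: 34902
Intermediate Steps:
C = -2 (C = Add(-2, Mul(Add(5, 6), 0)) = Add(-2, Mul(11, 0)) = Add(-2, 0) = -2)
j = -56
J = -38 (J = Add(-56, Mul(-2, Add(Mul(6, Pow(2, -1)), Mul(3, -4)))) = Add(-56, Mul(-2, Add(Mul(6, Rational(1, 2)), -12))) = Add(-56, Mul(-2, Add(3, -12))) = Add(-56, Mul(-2, -9)) = Add(-56, 18) = -38)
Add(34940, J) = Add(34940, -38) = 34902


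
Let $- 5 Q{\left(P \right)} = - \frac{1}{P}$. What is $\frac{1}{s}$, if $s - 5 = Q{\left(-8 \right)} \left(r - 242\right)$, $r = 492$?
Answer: $- \frac{4}{5} \approx -0.8$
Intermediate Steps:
$Q{\left(P \right)} = \frac{1}{5 P}$ ($Q{\left(P \right)} = - \frac{\left(-1\right) \frac{1}{P}}{5} = \frac{1}{5 P}$)
$s = - \frac{5}{4}$ ($s = 5 + \frac{1}{5 \left(-8\right)} \left(492 - 242\right) = 5 + \frac{1}{5} \left(- \frac{1}{8}\right) 250 = 5 - \frac{25}{4} = - \frac{5}{4} \approx -1.25$)
$\frac{1}{s} = \frac{1}{- \frac{5}{4}} = - \frac{4}{5}$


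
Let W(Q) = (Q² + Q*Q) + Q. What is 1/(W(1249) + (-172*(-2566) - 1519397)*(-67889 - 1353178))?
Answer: 1/1531977295266 ≈ 6.5275e-13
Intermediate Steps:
W(Q) = Q + 2*Q² (W(Q) = (Q² + Q²) + Q = 2*Q² + Q = Q + 2*Q²)
1/(W(1249) + (-172*(-2566) - 1519397)*(-67889 - 1353178)) = 1/(1249*(1 + 2*1249) + (-172*(-2566) - 1519397)*(-67889 - 1353178)) = 1/(1249*(1 + 2498) + (441352 - 1519397)*(-1421067)) = 1/(1249*2499 - 1078045*(-1421067)) = 1/(3121251 + 1531974174015) = 1/1531977295266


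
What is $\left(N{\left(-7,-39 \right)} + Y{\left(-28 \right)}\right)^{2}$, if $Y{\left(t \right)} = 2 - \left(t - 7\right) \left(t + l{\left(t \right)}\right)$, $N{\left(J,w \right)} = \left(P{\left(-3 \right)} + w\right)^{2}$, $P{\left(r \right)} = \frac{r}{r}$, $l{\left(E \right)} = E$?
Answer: $264196$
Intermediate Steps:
$P{\left(r \right)} = 1$
$N{\left(J,w \right)} = \left(1 + w\right)^{2}$
$Y{\left(t \right)} = 2 - 2 t \left(-7 + t\right)$ ($Y{\left(t \right)} = 2 - \left(t - 7\right) \left(t + t\right) = 2 - \left(-7 + t\right) 2 t = 2 - 2 t \left(-7 + t\right)$)
$\left(N{\left(-7,-39 \right)} + Y{\left(-28 \right)}\right)^{2} = \left(\left(1 - 39\right)^{2} + \left(2 - 2 \left(-28\right)^{2} + 14 \left(-28\right)\right)\right)^{2} = \left(\left(-38\right)^{2} - 1958\right)^{2} = \left(1444 - 1958\right)^{2} = \left(-514\right)^{2} = 264196$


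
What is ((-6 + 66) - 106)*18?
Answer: -828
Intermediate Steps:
((-6 + 66) - 106)*18 = (60 - 106)*18 = -46*18 = -828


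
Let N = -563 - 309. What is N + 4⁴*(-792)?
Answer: -203624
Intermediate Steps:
N = -872
N + 4⁴*(-792) = -872 + 4⁴*(-792) = -872 + 256*(-792) = -872 - 202752 = -203624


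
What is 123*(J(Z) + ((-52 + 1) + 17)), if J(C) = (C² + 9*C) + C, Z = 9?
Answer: 16851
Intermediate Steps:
J(C) = C² + 10*C
123*(J(Z) + ((-52 + 1) + 17)) = 123*(9*(10 + 9) + ((-52 + 1) + 17)) = 123*(9*19 + (-51 + 17)) = 123*(171 - 34) = 123*137 = 16851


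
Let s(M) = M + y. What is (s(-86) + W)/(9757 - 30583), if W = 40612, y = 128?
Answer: -20327/10413 ≈ -1.9521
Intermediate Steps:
s(M) = 128 + M (s(M) = M + 128 = 128 + M)
(s(-86) + W)/(9757 - 30583) = ((128 - 86) + 40612)/(9757 - 30583) = (42 + 40612)/(-20826) = 40654*(-1/20826) = -20327/10413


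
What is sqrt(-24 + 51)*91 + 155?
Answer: 155 + 273*sqrt(3) ≈ 627.85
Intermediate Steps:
sqrt(-24 + 51)*91 + 155 = sqrt(27)*91 + 155 = (3*sqrt(3))*91 + 155 = 273*sqrt(3) + 155 = 155 + 273*sqrt(3)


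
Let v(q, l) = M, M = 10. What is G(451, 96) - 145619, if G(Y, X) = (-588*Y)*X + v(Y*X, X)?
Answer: -25603657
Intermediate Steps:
v(q, l) = 10
G(Y, X) = 10 - 588*X*Y (G(Y, X) = (-588*Y)*X + 10 = -588*X*Y + 10 = 10 - 588*X*Y)
G(451, 96) - 145619 = (10 - 588*96*451) - 145619 = (10 - 25458048) - 145619 = -25458038 - 145619 = -25603657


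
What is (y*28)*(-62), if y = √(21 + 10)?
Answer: -1736*√31 ≈ -9665.6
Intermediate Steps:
y = √31 ≈ 5.5678
(y*28)*(-62) = (√31*28)*(-62) = (28*√31)*(-62) = -1736*√31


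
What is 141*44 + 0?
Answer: 6204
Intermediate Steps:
141*44 + 0 = 6204 + 0 = 6204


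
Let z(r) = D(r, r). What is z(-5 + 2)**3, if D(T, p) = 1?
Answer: 1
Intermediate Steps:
z(r) = 1
z(-5 + 2)**3 = 1**3 = 1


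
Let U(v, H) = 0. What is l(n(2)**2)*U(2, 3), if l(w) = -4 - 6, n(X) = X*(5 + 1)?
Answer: 0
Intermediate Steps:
n(X) = 6*X (n(X) = X*6 = 6*X)
l(w) = -10
l(n(2)**2)*U(2, 3) = -10*0 = 0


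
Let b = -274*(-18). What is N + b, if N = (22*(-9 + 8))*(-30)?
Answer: 5592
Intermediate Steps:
b = 4932
N = 660 (N = (22*(-1))*(-30) = -22*(-30) = 660)
N + b = 660 + 4932 = 5592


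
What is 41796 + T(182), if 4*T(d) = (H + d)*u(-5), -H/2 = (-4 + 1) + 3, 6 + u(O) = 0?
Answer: 41523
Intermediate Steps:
u(O) = -6 (u(O) = -6 + 0 = -6)
H = 0 (H = -2*((-4 + 1) + 3) = -2*(-3 + 3) = -2*0 = 0)
T(d) = -3*d/2 (T(d) = ((0 + d)*(-6))/4 = (d*(-6))/4 = (-6*d)/4 = -3*d/2)
41796 + T(182) = 41796 - 3/2*182 = 41796 - 273 = 41523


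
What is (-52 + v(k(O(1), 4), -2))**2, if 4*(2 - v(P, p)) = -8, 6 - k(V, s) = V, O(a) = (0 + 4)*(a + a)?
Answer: 2304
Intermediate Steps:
O(a) = 8*a (O(a) = 4*(2*a) = 8*a)
k(V, s) = 6 - V
v(P, p) = 4 (v(P, p) = 2 - 1/4*(-8) = 2 + 2 = 4)
(-52 + v(k(O(1), 4), -2))**2 = (-52 + 4)**2 = (-48)**2 = 2304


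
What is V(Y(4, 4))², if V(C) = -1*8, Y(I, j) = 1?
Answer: 64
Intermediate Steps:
V(C) = -8
V(Y(4, 4))² = (-8)² = 64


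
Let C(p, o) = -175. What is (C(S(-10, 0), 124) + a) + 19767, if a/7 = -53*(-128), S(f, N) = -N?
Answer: 67080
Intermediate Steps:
a = 47488 (a = 7*(-53*(-128)) = 7*6784 = 47488)
(C(S(-10, 0), 124) + a) + 19767 = (-175 + 47488) + 19767 = 47313 + 19767 = 67080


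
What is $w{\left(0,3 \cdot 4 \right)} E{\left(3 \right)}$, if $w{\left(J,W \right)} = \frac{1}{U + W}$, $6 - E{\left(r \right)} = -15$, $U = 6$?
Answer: $\frac{7}{6} \approx 1.1667$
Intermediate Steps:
$E{\left(r \right)} = 21$ ($E{\left(r \right)} = 6 - -15 = 6 + 15 = 21$)
$w{\left(J,W \right)} = \frac{1}{6 + W}$
$w{\left(0,3 \cdot 4 \right)} E{\left(3 \right)} = \frac{1}{6 + 3 \cdot 4} \cdot 21 = \frac{1}{6 + 12} \cdot 21 = \frac{1}{18} \cdot 21 = \frac{7}{6}$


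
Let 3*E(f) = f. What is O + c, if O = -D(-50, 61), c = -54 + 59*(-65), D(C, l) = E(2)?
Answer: -11669/3 ≈ -3889.7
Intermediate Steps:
E(f) = f/3
D(C, l) = ⅔ (D(C, l) = (⅓)*2 = ⅔)
c = -3889 (c = -54 - 3835 = -3889)
O = -⅔ (O = -1*⅔ = -⅔ ≈ -0.66667)
O + c = -⅔ - 3889 = -11669/3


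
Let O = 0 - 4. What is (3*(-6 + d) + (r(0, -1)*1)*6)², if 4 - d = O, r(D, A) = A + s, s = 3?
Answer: 324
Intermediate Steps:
r(D, A) = 3 + A (r(D, A) = A + 3 = 3 + A)
O = -4
d = 8 (d = 4 - 1*(-4) = 4 + 4 = 8)
(3*(-6 + d) + (r(0, -1)*1)*6)² = (3*(-6 + 8) + ((3 - 1)*1)*6)² = (3*2 + (2*1)*6)² = (6 + 2*6)² = (6 + 12)² = 18² = 324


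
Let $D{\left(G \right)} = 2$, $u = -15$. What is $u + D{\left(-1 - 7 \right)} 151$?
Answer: $287$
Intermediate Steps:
$u + D{\left(-1 - 7 \right)} 151 = -15 + 2 \cdot 151 = -15 + 302 = 287$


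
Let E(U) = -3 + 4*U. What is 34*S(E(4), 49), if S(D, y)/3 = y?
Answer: 4998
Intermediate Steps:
S(D, y) = 3*y
34*S(E(4), 49) = 34*(3*49) = 34*147 = 4998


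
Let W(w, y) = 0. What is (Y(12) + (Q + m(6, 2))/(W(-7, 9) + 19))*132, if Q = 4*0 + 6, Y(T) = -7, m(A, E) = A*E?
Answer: -15180/19 ≈ -798.95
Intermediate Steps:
Q = 6 (Q = 0 + 6 = 6)
(Y(12) + (Q + m(6, 2))/(W(-7, 9) + 19))*132 = (-7 + (6 + 6*2)/(0 + 19))*132 = (-7 + (6 + 12)/19)*132 = (-7 + 18*(1/19))*132 = (-7 + 18/19)*132 = -115/19*132 = -15180/19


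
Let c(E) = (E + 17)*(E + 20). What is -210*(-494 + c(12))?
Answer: -91140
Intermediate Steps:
c(E) = (17 + E)*(20 + E)
-210*(-494 + c(12)) = -210*(-494 + (340 + 12**2 + 37*12)) = -210*(-494 + (340 + 144 + 444)) = -210*(-494 + 928) = -210*434 = -91140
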